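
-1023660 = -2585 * 396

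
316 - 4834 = -4518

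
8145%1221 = 819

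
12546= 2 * 6273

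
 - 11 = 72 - 83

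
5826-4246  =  1580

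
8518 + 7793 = 16311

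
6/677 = 6/677= 0.01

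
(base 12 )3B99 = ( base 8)15345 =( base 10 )6885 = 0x1AE5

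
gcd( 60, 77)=1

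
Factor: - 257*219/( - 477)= 3^( - 1 )*53^ (-1)*73^1*257^1=   18761/159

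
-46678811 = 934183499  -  980862310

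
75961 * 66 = 5013426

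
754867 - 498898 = 255969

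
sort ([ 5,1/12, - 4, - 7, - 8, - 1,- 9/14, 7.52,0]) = [-8,-7,- 4, - 1, - 9/14,0,1/12,5,7.52] 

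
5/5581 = 5/5581  =  0.00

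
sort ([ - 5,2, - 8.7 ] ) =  [ - 8.7, - 5,2] 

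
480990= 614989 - 133999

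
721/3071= 721/3071 = 0.23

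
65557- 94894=  -  29337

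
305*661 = 201605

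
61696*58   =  3578368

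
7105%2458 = 2189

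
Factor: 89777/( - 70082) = - 2^( - 1)*17^1*67^( - 1)*523^( - 1 )*5281^1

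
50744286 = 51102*993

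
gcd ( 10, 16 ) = 2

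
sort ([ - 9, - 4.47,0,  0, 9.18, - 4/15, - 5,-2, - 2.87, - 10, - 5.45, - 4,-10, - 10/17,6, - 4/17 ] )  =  [ - 10, - 10 , - 9, - 5.45, - 5, - 4.47,- 4, - 2.87, - 2, - 10/17, - 4/15, - 4/17,0, 0 , 6  ,  9.18 ] 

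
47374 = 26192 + 21182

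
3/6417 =1/2139= 0.00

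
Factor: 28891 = 167^1*173^1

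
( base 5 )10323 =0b1011001001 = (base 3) 222102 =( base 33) LK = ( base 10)713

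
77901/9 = 8655 + 2/3 = 8655.67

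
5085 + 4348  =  9433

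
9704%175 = 79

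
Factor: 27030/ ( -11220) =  - 2^( - 1)*11^( - 1 )*53^1 = - 53/22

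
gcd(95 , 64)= 1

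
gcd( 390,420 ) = 30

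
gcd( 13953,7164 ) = 3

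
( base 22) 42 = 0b1011010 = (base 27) 39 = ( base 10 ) 90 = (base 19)4e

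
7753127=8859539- 1106412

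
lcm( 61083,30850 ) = 3054150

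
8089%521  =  274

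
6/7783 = 6/7783 = 0.00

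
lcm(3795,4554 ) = 22770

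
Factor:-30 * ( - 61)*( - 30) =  - 2^2*3^2*5^2*61^1= - 54900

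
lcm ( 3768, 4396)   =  26376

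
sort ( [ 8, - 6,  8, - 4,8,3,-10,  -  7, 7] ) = [ - 10,  -  7,-6 ,-4, 3,7, 8,8,8] 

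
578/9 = 64 + 2/9 = 64.22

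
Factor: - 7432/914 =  - 3716/457 = - 2^2*457^( - 1 )*929^1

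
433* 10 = 4330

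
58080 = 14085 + 43995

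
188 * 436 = 81968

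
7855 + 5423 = 13278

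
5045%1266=1247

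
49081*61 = 2993941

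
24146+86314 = 110460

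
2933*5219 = 15307327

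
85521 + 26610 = 112131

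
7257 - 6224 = 1033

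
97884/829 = 97884/829= 118.07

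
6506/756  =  8+229/378 = 8.61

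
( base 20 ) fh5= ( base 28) 82h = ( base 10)6345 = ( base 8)14311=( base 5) 200340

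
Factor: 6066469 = 6066469^1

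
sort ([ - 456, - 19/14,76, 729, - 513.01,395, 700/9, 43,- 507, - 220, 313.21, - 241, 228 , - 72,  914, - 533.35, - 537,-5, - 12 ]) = [ - 537,  -  533.35, - 513.01, - 507, - 456, - 241,-220, - 72,  -  12, - 5, - 19/14,  43,76, 700/9,  228,  313.21,  395,  729, 914] 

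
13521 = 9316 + 4205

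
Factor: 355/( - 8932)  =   - 2^( - 2)*5^1*7^( - 1)*11^( - 1) * 29^( - 1)*71^1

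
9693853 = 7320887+2372966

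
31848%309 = 21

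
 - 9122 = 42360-51482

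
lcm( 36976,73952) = 73952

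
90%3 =0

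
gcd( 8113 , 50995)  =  7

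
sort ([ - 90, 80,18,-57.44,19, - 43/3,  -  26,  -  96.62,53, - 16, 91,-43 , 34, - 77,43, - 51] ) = [ - 96.62, - 90,-77,-57.44, - 51,-43,-26, - 16, - 43/3,18,19,34 , 43,53,80, 91 ] 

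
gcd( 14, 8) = 2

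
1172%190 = 32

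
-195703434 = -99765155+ -95938279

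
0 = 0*576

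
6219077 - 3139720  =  3079357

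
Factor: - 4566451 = -4566451^1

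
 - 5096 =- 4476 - 620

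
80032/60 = 20008/15 = 1333.87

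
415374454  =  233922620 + 181451834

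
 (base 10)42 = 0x2a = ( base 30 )1C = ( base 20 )22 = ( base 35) 17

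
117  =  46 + 71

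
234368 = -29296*( - 8) 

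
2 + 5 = 7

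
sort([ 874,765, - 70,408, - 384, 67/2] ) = [ - 384, - 70, 67/2, 408,765,874] 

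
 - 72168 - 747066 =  - 819234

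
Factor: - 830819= - 11^1 * 47^1*1607^1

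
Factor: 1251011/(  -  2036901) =-3^( - 1 )*821^( - 1)*827^( - 1 )*1251011^1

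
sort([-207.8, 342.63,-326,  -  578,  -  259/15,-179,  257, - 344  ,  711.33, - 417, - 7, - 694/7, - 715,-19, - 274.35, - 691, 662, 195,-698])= [ -715, - 698, - 691,-578 ,  -  417, - 344, - 326,  -  274.35,-207.8 , - 179 ,-694/7, - 19, - 259/15, - 7,195,257, 342.63,662,711.33]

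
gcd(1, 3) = 1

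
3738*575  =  2149350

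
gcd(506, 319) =11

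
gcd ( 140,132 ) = 4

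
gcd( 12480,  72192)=192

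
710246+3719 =713965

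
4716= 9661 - 4945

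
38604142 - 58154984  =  -19550842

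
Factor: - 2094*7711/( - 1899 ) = 5382278/633 = 2^1*3^( - 1 )*11^1*  211^( - 1 ) *349^1 * 701^1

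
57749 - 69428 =  -  11679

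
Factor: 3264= 2^6*3^1*17^1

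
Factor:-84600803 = -7^2 * 1307^1*1321^1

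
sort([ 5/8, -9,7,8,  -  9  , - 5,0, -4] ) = [ - 9, - 9,-5, -4, 0,5/8,7, 8] 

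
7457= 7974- 517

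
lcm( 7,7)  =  7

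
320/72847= 320/72847 = 0.00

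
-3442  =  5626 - 9068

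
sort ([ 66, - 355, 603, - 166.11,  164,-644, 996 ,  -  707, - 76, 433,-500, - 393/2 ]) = [ - 707, - 644,-500,  -  355,-393/2, - 166.11,-76, 66,164,  433, 603, 996] 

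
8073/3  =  2691=2691.00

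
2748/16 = 171 + 3/4 = 171.75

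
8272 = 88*94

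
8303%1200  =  1103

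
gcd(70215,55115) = 755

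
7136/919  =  7136/919 = 7.76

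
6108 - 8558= - 2450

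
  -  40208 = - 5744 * 7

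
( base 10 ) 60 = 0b111100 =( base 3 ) 2020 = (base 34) 1q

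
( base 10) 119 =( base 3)11102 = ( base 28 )47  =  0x77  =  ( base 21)5E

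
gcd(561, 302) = 1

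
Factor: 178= 2^1*89^1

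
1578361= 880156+698205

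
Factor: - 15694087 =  - 101^1*155387^1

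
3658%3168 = 490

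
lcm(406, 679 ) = 39382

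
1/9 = 1/9 = 0.11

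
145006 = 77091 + 67915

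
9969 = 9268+701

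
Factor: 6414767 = 6414767^1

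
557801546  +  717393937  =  1275195483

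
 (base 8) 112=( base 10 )74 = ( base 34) 26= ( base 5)244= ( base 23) 35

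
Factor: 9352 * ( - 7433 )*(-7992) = 2^6*3^3 * 7^1 * 37^1*167^1* 7433^1  =  555551220672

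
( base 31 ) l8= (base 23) 15f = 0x293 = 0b1010010011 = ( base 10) 659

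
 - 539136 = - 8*67392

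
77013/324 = 8557/36 = 237.69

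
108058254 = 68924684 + 39133570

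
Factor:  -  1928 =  - 2^3*241^1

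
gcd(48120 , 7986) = 6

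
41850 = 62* 675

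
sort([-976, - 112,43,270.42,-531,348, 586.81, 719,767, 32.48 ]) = [ - 976, - 531, - 112, 32.48, 43,270.42,348,586.81, 719, 767 ]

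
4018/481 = 4018/481 = 8.35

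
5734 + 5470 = 11204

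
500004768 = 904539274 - 404534506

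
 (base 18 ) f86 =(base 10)5010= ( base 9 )6776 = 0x1392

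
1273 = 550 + 723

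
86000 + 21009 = 107009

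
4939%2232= 475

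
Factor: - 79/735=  - 3^ ( - 1)*5^(-1 )*7^( - 2 )*79^1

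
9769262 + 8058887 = 17828149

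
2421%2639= 2421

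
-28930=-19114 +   -  9816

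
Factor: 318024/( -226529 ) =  - 2^3 * 3^2*7^1*359^( -1) = -  504/359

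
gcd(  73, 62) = 1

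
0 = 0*53911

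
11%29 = 11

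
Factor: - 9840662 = -2^1 * 13^1 *311^1*1217^1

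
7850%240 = 170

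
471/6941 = 471/6941 =0.07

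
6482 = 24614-18132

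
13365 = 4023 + 9342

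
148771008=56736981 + 92034027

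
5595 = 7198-1603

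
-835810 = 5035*( - 166)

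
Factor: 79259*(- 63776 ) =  - 5054821984 = - 2^5*1993^1*79259^1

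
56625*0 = 0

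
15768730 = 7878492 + 7890238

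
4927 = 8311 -3384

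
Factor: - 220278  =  -2^1*3^1 * 36713^1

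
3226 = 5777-2551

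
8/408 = 1/51=0.02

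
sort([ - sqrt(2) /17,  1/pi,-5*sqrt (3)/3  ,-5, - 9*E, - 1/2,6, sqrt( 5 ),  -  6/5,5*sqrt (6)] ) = [-9*E,-5,-5 * sqrt( 3 )/3, - 6/5, - 1/2, -sqrt(2)/17, 1/pi,sqrt( 5 ),6,  5*sqrt( 6) ]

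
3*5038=15114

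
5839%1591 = 1066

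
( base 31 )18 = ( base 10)39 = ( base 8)47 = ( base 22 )1h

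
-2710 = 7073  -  9783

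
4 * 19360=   77440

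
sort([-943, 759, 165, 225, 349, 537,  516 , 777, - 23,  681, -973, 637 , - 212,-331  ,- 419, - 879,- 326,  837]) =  [ - 973, - 943, - 879,  -  419, - 331, - 326, - 212 ,-23, 165, 225, 349, 516, 537, 637, 681, 759, 777,837]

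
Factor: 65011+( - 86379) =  - 21368 = -2^3*2671^1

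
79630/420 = 7963/42 = 189.60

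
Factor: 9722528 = 2^5*  19^1*15991^1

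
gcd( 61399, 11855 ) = 1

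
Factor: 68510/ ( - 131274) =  - 3^( - 3 )*  5^1*11^( - 1)  *31^1 = - 155/297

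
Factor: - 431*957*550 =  - 2^1*3^1*5^2*11^2*29^1*431^1 = - 226856850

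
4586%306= 302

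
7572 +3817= 11389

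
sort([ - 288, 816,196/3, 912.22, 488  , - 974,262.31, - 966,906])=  [ - 974, - 966, - 288, 196/3,262.31, 488,  816, 906,912.22] 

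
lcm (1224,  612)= 1224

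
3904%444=352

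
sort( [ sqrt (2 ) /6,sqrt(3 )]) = [sqrt(2 ) /6, sqrt(3)]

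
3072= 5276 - 2204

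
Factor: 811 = 811^1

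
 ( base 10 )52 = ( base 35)1H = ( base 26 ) 20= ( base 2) 110100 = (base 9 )57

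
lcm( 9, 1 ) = 9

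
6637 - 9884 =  - 3247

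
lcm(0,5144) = 0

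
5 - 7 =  - 2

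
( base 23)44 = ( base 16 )60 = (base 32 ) 30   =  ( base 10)96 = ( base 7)165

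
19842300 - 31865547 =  - 12023247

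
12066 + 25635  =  37701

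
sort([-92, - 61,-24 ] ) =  [  -  92,-61 ,-24]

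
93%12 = 9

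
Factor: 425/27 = 3^ ( - 3)*5^2 * 17^1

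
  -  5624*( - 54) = 303696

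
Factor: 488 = 2^3*61^1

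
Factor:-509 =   -  509^1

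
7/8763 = 7/8763=   0.00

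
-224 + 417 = 193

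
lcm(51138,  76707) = 153414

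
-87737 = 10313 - 98050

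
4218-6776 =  - 2558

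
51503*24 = 1236072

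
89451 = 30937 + 58514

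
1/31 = 1/31 = 0.03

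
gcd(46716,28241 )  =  1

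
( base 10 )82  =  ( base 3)10001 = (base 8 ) 122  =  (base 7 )145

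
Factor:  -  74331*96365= - 3^3*5^1* 2753^1 *19273^1= - 7162906815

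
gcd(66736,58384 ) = 16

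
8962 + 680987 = 689949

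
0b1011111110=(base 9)1041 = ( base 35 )LV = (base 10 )766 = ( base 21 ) 1fa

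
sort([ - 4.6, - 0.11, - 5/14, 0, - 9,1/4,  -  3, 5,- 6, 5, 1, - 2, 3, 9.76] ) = [ - 9, - 6,-4.6, - 3, - 2, - 5/14, - 0.11, 0, 1/4, 1 , 3, 5,  5, 9.76 ] 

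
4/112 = 1/28=0.04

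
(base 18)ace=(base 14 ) 139c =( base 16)d8e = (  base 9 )4675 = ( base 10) 3470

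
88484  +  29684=118168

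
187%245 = 187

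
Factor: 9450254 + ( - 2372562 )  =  7077692 =2^2  *1769423^1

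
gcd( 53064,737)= 737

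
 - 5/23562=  - 1+ 23557/23562= - 0.00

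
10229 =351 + 9878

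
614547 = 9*68283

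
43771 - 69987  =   - 26216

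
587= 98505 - 97918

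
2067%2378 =2067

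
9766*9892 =96605272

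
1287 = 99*13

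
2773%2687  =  86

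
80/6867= 80/6867 = 0.01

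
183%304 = 183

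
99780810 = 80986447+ 18794363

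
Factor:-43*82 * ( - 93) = 2^1*3^1* 31^1*41^1*43^1  =  327918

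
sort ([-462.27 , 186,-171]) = [ - 462.27,-171 , 186 ]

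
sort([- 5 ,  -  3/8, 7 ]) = [ - 5, - 3/8, 7]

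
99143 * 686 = 68012098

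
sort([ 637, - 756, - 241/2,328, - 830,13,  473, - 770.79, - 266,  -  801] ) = [-830, - 801, - 770.79, - 756 , - 266, - 241/2 , 13,328,  473, 637 ] 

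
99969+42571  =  142540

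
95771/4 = 23942+3/4= 23942.75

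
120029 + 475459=595488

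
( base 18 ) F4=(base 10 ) 274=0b100010010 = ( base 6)1134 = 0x112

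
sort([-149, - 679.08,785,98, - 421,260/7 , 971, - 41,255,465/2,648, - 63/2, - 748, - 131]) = [ - 748, - 679.08, - 421,-149, - 131,  -  41, - 63/2, 260/7,  98,465/2,255,648,785 , 971 ] 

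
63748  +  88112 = 151860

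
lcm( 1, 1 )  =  1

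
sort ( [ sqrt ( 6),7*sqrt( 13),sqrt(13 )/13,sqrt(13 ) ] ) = [sqrt(13)/13,sqrt(6 ) , sqrt( 13),  7*sqrt( 13 ) ] 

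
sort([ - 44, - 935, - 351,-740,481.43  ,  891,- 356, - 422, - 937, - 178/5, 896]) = [-937,-935,  -  740, - 422, - 356 ,  -  351, - 44,-178/5 , 481.43,891,896] 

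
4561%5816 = 4561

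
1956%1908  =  48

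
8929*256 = 2285824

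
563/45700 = 563/45700 = 0.01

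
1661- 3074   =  -1413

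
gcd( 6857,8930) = 1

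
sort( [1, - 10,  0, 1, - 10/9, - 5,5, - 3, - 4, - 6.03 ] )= [-10, - 6.03, - 5, - 4, - 3 , - 10/9,0, 1,1,5 ]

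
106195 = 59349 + 46846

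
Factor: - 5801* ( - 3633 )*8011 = 168832089363 = 3^1*7^1*173^1*5801^1*8011^1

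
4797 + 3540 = 8337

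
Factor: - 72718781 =  -  2351^1*30931^1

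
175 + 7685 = 7860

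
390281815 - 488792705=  - 98510890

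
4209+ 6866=11075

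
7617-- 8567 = 16184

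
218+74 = 292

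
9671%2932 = 875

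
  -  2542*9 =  - 22878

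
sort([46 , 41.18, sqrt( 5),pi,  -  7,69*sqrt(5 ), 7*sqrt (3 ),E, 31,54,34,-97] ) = [ - 97, - 7,sqrt (5 ), E,pi, 7*sqrt (3),31,34, 41.18,46, 54,69 * sqrt(5 )]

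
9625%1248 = 889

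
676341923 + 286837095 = 963179018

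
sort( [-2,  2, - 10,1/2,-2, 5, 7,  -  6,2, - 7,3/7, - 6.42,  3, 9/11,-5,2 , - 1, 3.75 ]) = [- 10, - 7, - 6.42,-6, - 5,-2, - 2,-1, 3/7,1/2, 9/11, 2,2,  2,3, 3.75, 5,7] 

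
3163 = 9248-6085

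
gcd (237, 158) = 79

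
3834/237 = 16 + 14/79=16.18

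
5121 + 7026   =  12147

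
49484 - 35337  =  14147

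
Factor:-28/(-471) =2^2*3^( - 1)*7^1*157^(-1)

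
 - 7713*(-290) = 2236770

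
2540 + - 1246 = 1294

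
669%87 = 60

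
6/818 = 3/409= 0.01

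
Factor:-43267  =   - 7^2*883^1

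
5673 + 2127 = 7800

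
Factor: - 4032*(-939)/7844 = 2^4*3^3 * 7^1*37^(-1 )*53^ ( - 1)*313^1 = 946512/1961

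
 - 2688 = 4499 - 7187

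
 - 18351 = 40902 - 59253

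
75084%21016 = 12036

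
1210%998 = 212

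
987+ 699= 1686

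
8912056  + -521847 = 8390209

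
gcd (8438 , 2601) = 1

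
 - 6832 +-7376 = -14208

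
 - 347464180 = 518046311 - 865510491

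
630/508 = 315/254 = 1.24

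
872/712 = 109/89 =1.22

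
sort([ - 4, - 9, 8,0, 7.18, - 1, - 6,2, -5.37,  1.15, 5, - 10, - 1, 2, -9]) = [ - 10, - 9, - 9,  -  6, - 5.37 , - 4 , - 1, - 1, 0, 1.15 , 2, 2, 5, 7.18 , 8 ]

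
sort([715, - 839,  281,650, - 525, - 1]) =[ - 839, - 525, - 1,281,650, 715]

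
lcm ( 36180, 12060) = 36180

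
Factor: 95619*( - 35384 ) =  - 2^3*3^1*  4423^1*31873^1 = - 3383382696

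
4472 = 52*86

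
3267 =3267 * 1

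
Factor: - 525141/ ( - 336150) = 703/450=2^( - 1)*3^( - 2)*5^(-2)*19^1*37^1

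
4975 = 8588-3613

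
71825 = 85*845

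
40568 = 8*5071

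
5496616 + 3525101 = 9021717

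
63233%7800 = 833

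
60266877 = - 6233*( - 9669 )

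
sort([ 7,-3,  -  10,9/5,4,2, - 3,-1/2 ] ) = [ - 10, - 3, - 3,-1/2, 9/5, 2,4,7] 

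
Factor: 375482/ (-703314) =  - 3^( - 2)*41^(-1)* 197^1 =-197/369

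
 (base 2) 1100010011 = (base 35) mh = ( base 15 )377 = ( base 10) 787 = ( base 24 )18J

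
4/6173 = 4/6173 = 0.00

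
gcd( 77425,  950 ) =475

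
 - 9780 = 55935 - 65715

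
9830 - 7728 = 2102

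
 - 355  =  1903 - 2258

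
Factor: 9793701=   3^2*311^1*3499^1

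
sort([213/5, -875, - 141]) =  [ -875, - 141,213/5 ]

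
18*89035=1602630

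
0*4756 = 0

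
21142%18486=2656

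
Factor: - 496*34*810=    - 2^6*3^4*5^1*17^1 * 31^1 = -13659840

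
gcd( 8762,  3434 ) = 2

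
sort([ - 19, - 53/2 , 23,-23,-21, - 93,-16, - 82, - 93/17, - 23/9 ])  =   [ - 93, - 82,- 53/2, - 23,- 21, - 19, - 16, - 93/17,-23/9,23] 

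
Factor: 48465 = 3^3*5^1*359^1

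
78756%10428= 5760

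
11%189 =11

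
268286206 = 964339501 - 696053295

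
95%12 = 11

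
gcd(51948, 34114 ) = 74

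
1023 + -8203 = - 7180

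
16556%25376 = 16556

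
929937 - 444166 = 485771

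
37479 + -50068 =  - 12589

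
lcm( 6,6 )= 6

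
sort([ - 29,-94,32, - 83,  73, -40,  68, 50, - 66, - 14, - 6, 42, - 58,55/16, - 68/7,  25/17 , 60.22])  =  [ - 94, - 83, - 66, - 58,-40, - 29,  -  14, - 68/7, - 6, 25/17, 55/16,  32, 42,50, 60.22, 68, 73] 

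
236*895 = 211220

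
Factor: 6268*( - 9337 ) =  - 2^2*1567^1*9337^1=   - 58524316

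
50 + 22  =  72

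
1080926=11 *98266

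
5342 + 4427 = 9769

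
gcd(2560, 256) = 256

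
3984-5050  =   - 1066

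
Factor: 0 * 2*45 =0= 0^1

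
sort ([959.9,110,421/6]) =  [421/6,110,959.9]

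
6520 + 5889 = 12409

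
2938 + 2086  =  5024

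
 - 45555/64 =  - 45555/64 = - 711.80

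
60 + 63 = 123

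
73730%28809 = 16112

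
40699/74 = 549 + 73/74 = 549.99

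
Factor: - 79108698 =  - 2^1*3^1*13184783^1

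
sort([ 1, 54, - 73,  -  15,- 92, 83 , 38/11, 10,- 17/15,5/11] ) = [- 92,- 73, - 15,-17/15, 5/11,1, 38/11, 10, 54,83 ] 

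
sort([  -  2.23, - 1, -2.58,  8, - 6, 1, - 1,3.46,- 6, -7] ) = [- 7, - 6, - 6, - 2.58, - 2.23 , - 1,  -  1,1,3.46, 8] 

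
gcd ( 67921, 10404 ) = 1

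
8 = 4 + 4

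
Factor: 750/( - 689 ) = - 2^1*3^1 * 5^3*13^( - 1) * 53^( - 1)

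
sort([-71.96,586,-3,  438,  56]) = [-71.96, - 3,56,438, 586 ]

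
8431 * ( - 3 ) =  - 25293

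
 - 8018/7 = - 8018/7 = -1145.43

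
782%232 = 86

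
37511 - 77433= - 39922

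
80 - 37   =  43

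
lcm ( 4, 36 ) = 36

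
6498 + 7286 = 13784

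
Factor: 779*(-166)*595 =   -  76941830  =  - 2^1*5^1*7^1* 17^1 * 19^1 * 41^1*83^1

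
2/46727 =2/46727 = 0.00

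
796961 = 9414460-8617499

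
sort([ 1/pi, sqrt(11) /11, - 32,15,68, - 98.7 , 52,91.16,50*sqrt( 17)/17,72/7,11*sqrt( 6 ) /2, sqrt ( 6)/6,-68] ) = [-98.7, -68, - 32,sqrt ( 11 )/11 , 1/pi, sqrt(6)/6,72/7,50*sqrt ( 17 ) /17,11*sqrt(6)/2,15, 52,68,91.16 ]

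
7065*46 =324990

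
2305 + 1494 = 3799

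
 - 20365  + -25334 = -45699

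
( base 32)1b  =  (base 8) 53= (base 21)21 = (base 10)43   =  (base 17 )29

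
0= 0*16401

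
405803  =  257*1579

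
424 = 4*106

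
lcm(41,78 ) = 3198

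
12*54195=650340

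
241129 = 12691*19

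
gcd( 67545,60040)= 7505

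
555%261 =33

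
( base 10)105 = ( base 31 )3C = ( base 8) 151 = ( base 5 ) 410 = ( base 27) 3o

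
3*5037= 15111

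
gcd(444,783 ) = 3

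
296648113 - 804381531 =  - 507733418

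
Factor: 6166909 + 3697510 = 9864419= 2909^1 *3391^1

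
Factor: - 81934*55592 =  - 2^4*71^1*577^1*6949^1 = - 4554874928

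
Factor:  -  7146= - 2^1*3^2*397^1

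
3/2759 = 3/2759 = 0.00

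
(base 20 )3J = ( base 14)59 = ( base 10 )79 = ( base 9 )87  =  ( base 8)117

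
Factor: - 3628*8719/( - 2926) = 15816266/1463 = 2^1  *7^ ( - 1)*11^( - 1)*19^(-1)*907^1* 8719^1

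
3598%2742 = 856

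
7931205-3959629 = 3971576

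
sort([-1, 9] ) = [ - 1,9]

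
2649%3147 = 2649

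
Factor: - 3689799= - 3^1*17^1 * 71^1*1019^1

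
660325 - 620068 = 40257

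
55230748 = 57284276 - 2053528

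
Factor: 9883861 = 13^1*760297^1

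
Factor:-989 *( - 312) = 308568 = 2^3*3^1 * 13^1*23^1*43^1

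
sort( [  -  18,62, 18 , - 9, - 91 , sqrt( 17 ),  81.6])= [ - 91, - 18, - 9,sqrt( 17), 18,62,81.6 ]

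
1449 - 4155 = - 2706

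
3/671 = 3/671 = 0.00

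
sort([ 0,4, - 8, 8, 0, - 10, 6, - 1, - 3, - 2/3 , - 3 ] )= [ - 10, - 8 , - 3,-3, - 1, - 2/3, 0, 0,4, 6, 8 ] 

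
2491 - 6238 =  - 3747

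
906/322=2 + 131/161 =2.81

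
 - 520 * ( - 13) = 6760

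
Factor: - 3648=  -  2^6*3^1*19^1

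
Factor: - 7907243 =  - 1117^1*7079^1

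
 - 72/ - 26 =36/13 = 2.77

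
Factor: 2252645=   5^1*450529^1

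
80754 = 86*939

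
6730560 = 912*7380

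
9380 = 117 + 9263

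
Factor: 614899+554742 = 1169641 = 11^1*106331^1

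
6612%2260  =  2092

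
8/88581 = 8/88581 = 0.00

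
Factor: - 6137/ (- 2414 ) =361/142 = 2^ ( - 1)*19^2 *71^ (-1)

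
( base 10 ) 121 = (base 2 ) 1111001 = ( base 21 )5g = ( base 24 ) 51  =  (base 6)321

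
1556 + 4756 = 6312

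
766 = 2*383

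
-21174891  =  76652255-97827146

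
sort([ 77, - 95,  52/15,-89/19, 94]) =[ - 95  , - 89/19, 52/15 , 77,94]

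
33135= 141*235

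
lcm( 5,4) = 20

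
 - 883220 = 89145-972365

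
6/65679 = 2/21893=0.00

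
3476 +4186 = 7662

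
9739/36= 270 + 19/36 =270.53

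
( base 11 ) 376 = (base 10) 446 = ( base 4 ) 12332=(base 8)676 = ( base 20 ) 126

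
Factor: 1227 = 3^1*409^1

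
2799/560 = 4 + 559/560  =  5.00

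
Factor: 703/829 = 19^1*37^1 * 829^( - 1)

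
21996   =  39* 564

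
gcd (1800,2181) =3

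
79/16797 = 79/16797 = 0.00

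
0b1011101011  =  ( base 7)2115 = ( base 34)LX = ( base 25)14m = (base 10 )747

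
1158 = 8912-7754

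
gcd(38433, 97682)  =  1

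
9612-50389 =-40777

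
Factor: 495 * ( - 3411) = -3^4 *5^1 * 11^1*379^1  =  -1688445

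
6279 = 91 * 69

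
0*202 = 0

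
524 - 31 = 493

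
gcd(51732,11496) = 5748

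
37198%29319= 7879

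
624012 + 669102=1293114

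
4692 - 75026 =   -  70334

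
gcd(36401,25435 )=1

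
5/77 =5/77 = 0.06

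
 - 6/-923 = 6/923 =0.01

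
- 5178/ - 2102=2589/1051 = 2.46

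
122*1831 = 223382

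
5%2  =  1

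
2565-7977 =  - 5412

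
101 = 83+18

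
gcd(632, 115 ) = 1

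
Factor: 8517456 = 2^4*3^2*59149^1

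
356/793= 356/793 = 0.45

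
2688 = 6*448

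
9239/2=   9239/2 = 4619.50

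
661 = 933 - 272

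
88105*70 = 6167350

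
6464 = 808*8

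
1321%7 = 5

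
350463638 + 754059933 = 1104523571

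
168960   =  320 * 528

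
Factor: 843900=2^2*3^1*5^2 * 29^1*97^1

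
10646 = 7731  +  2915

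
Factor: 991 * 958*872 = 827857616 = 2^4*109^1*479^1*991^1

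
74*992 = 73408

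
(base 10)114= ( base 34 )3C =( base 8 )162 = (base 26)4a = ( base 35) 39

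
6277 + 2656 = 8933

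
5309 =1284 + 4025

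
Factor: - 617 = -617^1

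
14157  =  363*39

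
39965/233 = 171 +122/233  =  171.52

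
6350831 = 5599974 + 750857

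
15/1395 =1/93 = 0.01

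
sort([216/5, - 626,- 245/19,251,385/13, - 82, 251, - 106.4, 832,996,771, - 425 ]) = [-626, - 425, - 106.4, - 82,- 245/19,385/13, 216/5,251, 251,  771, 832, 996]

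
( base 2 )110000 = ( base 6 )120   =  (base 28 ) 1K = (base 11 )44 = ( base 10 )48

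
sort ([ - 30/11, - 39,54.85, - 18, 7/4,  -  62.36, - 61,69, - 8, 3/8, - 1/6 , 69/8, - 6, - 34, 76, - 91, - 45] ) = [ - 91, - 62.36, - 61, - 45, - 39, - 34, - 18,  -  8, - 6, - 30/11, - 1/6,3/8, 7/4, 69/8,54.85,69,  76 ]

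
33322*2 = 66644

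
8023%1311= 157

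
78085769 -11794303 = 66291466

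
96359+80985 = 177344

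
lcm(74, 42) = 1554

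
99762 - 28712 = 71050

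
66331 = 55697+10634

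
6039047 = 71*85057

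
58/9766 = 29/4883 = 0.01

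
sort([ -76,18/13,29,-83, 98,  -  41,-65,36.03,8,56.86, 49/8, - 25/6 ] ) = [ - 83, - 76,-65,  -  41, - 25/6, 18/13,49/8,  8,29,  36.03,56.86,98]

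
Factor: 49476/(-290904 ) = - 2^( - 1 ) * 7^1 *17^(  -  1)*19^1*23^( - 1 ) = - 133/782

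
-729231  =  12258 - 741489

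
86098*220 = 18941560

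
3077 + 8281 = 11358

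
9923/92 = 9923/92 = 107.86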